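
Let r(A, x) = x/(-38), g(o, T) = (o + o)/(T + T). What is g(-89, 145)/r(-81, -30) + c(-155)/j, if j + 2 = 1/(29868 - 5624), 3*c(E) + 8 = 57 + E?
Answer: 593719961/35153075 ≈ 16.890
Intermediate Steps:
g(o, T) = o/T (g(o, T) = (2*o)/((2*T)) = (2*o)*(1/(2*T)) = o/T)
c(E) = 49/3 + E/3 (c(E) = -8/3 + (57 + E)/3 = -8/3 + (19 + E/3) = 49/3 + E/3)
j = -48487/24244 (j = -2 + 1/(29868 - 5624) = -2 + 1/24244 = -48487/24244 ≈ -2.0000)
r(A, x) = -x/38 (r(A, x) = x*(-1/38) = -x/38)
g(-89, 145)/r(-81, -30) + c(-155)/j = (-89/145)/((-1/38*(-30))) + (49/3 + (⅓)*(-155))/(-48487/24244) = (-89*1/145)/(15/19) + (49/3 - 155/3)*(-24244/48487) = -89/145*19/15 - 106/3*(-24244/48487) = -1691/2175 + 2569864/145461 = 593719961/35153075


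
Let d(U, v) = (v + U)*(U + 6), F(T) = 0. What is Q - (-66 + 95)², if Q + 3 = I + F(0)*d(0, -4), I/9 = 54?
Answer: -358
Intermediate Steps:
I = 486 (I = 9*54 = 486)
d(U, v) = (6 + U)*(U + v) (d(U, v) = (U + v)*(6 + U) = (6 + U)*(U + v))
Q = 483 (Q = -3 + (486 + 0*(0² + 6*0 + 6*(-4) + 0*(-4))) = -3 + (486 + 0*(0 + 0 - 24 + 0)) = -3 + (486 + 0*(-24)) = -3 + (486 + 0) = -3 + 486 = 483)
Q - (-66 + 95)² = 483 - (-66 + 95)² = 483 - 1*29² = 483 - 1*841 = 483 - 841 = -358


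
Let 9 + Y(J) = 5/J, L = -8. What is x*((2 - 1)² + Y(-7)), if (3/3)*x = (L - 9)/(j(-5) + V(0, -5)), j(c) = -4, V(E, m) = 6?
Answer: 1037/14 ≈ 74.071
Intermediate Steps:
Y(J) = -9 + 5/J
x = -17/2 (x = (-8 - 9)/(-4 + 6) = -17/2 ≈ -8.5000)
x*((2 - 1)² + Y(-7)) = -17*((2 - 1)² + (-9 + 5/(-7)))/2 = -17*(1² + (-9 + 5*(-⅐)))/2 = -17*(1 + (-9 - 5/7))/2 = -17*(1 - 68/7)/2 = -17/2*(-61/7) = 1037/14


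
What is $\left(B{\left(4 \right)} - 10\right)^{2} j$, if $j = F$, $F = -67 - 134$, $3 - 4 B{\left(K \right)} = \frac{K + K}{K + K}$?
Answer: $- \frac{72561}{4} \approx -18140.0$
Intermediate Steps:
$B{\left(K \right)} = \frac{1}{2}$ ($B{\left(K \right)} = \frac{3}{4} - \frac{\left(K + K\right) \frac{1}{K + K}}{4} = \frac{3}{4} - \frac{2 K \frac{1}{2 K}}{4} = \frac{3}{4} - \frac{1}{4} = \frac{1}{2}$)
$F = -201$
$j = -201$
$\left(B{\left(4 \right)} - 10\right)^{2} j = \left(\frac{1}{2} - 10\right)^{2} \left(-201\right) = \left(- \frac{19}{2}\right)^{2} \left(-201\right) = \frac{361}{4} \left(-201\right) = - \frac{72561}{4}$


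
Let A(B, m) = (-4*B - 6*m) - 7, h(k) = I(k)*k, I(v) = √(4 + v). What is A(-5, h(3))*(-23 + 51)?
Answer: 364 - 504*√7 ≈ -969.46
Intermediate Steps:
h(k) = k*√(4 + k) (h(k) = √(4 + k)*k = k*√(4 + k))
A(B, m) = -7 - 6*m - 4*B (A(B, m) = (-6*m - 4*B) - 7 = -7 - 6*m - 4*B)
A(-5, h(3))*(-23 + 51) = (-7 - 18*√(4 + 3) - 4*(-5))*(-23 + 51) = (-7 - 18*√7 + 20)*28 = (13 - 18*√7)*28 = 364 - 504*√7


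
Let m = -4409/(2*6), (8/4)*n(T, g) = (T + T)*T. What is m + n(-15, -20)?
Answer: -1709/12 ≈ -142.42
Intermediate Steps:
n(T, g) = T² (n(T, g) = ((T + T)*T)/2 = ((2*T)*T)/2 = (2*T²)/2 = T²)
m = -4409/12 ≈ -367.42
m + n(-15, -20) = -4409/12 + (-15)² = -4409/12 + 225 = -1709/12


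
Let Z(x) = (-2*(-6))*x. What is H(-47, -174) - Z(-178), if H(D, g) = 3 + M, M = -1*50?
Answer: 2089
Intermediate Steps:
M = -50
Z(x) = 12*x
H(D, g) = -47 (H(D, g) = 3 - 50 = -47)
H(-47, -174) - Z(-178) = -47 - 12*(-178) = -47 - 1*(-2136) = -47 + 2136 = 2089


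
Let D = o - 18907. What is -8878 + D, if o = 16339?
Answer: -11446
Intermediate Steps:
D = -2568 (D = 16339 - 18907 = -2568)
-8878 + D = -8878 - 2568 = -11446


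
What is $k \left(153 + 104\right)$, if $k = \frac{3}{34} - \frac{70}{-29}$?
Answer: $\frac{634019}{986} \approx 643.02$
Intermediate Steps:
$k = \frac{2467}{986}$ ($k = 3 \cdot \frac{1}{34} - - \frac{70}{29} = \frac{3}{34} + \frac{70}{29} = \frac{2467}{986} \approx 2.502$)
$k \left(153 + 104\right) = \frac{2467 \left(153 + 104\right)}{986} = \frac{2467}{986} \cdot 257 = \frac{634019}{986}$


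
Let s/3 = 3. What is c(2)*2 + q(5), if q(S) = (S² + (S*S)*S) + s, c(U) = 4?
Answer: 167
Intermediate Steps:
s = 9 (s = 3*3 = 9)
q(S) = 9 + S² + S³ (q(S) = (S² + (S*S)*S) + 9 = (S² + S²*S) + 9 = (S² + S³) + 9 = 9 + S² + S³)
c(2)*2 + q(5) = 4*2 + (9 + 5² + 5³) = 8 + (9 + 25 + 125) = 8 + 159 = 167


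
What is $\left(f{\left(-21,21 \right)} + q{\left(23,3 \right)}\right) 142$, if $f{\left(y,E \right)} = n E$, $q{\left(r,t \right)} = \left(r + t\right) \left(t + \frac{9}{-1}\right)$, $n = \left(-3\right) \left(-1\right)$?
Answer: $-13206$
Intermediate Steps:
$n = 3$
$q{\left(r,t \right)} = \left(-9 + t\right) \left(r + t\right)$ ($q{\left(r,t \right)} = \left(r + t\right) \left(t + 9 \left(-1\right)\right) = \left(r + t\right) \left(t - 9\right) = \left(r + t\right) \left(-9 + t\right) = \left(-9 + t\right) \left(r + t\right)$)
$f{\left(y,E \right)} = 3 E$
$\left(f{\left(-21,21 \right)} + q{\left(23,3 \right)}\right) 142 = \left(3 \cdot 21 + \left(3^{2} - 207 - 27 + 23 \cdot 3\right)\right) 142 = \left(63 + \left(9 - 207 - 27 + 69\right)\right) 142 = \left(63 - 156\right) 142 = \left(-93\right) 142 = -13206$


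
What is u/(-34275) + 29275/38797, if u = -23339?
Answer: 1908883808/1329767175 ≈ 1.4355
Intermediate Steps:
u/(-34275) + 29275/38797 = -23339/(-34275) + 29275/38797 = -23339*(-1/34275) + 29275*(1/38797) = 23339/34275 + 29275/38797 = 1908883808/1329767175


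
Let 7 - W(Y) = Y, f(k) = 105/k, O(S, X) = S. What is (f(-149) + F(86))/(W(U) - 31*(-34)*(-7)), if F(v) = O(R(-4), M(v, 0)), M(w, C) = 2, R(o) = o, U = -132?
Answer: 701/1078611 ≈ 0.00064991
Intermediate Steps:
F(v) = -4
W(Y) = 7 - Y
(f(-149) + F(86))/(W(U) - 31*(-34)*(-7)) = (105/(-149) - 4)/((7 - 1*(-132)) - 31*(-34)*(-7)) = (105*(-1/149) - 4)/((7 + 132) + 1054*(-7)) = (-105/149 - 4)/(139 - 7378) = -701/149/(-7239) = -701/149*(-1/7239) = 701/1078611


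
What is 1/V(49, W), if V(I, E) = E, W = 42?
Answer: 1/42 ≈ 0.023810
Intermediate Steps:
1/V(49, W) = 1/42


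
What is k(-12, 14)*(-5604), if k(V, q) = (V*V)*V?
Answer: 9683712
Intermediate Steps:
k(V, q) = V**3 (k(V, q) = V**2*V = V**3)
k(-12, 14)*(-5604) = (-12)**3*(-5604) = -1728*(-5604) = 9683712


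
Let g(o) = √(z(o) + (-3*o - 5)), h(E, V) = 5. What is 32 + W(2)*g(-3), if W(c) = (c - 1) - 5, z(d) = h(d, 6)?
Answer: 20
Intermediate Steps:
z(d) = 5
W(c) = -6 + c (W(c) = (-1 + c) - 5 = -6 + c)
g(o) = √3*√(-o) (g(o) = √(5 + (-3*o - 5)) = √(5 + (-5 - 3*o)) = √(-3*o) = √3*√(-o))
32 + W(2)*g(-3) = 32 + (-6 + 2)*(√3*√(-1*(-3))) = 32 - 4*√3*√3 = 32 - 4*3 = 32 - 12 = 20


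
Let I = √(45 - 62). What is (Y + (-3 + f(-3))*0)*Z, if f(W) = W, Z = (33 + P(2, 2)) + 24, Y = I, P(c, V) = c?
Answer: 59*I*√17 ≈ 243.26*I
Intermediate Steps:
I = I*√17 (I = √(-17) = I*√17 ≈ 4.1231*I)
Y = I*√17 ≈ 4.1231*I
Z = 59 (Z = (33 + 2) + 24 = 35 + 24 = 59)
(Y + (-3 + f(-3))*0)*Z = (I*√17 + (-3 - 3)*0)*59 = (I*√17 - 6*0)*59 = (I*√17 + 0)*59 = (I*√17)*59 = 59*I*√17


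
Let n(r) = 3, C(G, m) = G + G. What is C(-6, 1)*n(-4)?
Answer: -36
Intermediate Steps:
C(G, m) = 2*G
C(-6, 1)*n(-4) = (2*(-6))*3 = -12*3 = -36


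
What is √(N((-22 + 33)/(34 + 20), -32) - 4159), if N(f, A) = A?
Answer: I*√4191 ≈ 64.738*I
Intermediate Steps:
√(N((-22 + 33)/(34 + 20), -32) - 4159) = √(-32 - 4159) = √(-4191) = I*√4191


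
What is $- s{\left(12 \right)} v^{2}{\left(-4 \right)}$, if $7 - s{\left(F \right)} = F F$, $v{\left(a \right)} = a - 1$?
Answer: $3425$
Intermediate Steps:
$v{\left(a \right)} = -1 + a$ ($v{\left(a \right)} = a - 1 = -1 + a$)
$s{\left(F \right)} = 7 - F^{2}$ ($s{\left(F \right)} = 7 - F F = 7 - F^{2}$)
$- s{\left(12 \right)} v^{2}{\left(-4 \right)} = - \left(7 - 12^{2}\right) \left(-1 - 4\right)^{2} = - \left(7 - 144\right) \left(-5\right)^{2} = - \left(7 - 144\right) 25 = - \left(-137\right) 25 = \left(-1\right) \left(-3425\right) = 3425$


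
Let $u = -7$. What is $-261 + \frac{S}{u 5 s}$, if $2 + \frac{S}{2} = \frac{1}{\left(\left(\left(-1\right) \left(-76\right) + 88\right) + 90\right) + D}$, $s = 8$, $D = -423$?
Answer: $- \frac{6174921}{23660} \approx -260.99$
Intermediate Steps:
$S = - \frac{678}{169}$ ($S = -4 + \frac{2}{\left(\left(\left(-1\right) \left(-76\right) + 88\right) + 90\right) - 423} = -4 + \frac{2}{\left(\left(76 + 88\right) + 90\right) - 423} = -4 + \frac{2}{\left(164 + 90\right) - 423} = -4 + \frac{2}{254 - 423} = -4 + \frac{2}{-169} = -4 + 2 \left(- \frac{1}{169}\right) = -4 - \frac{2}{169} = - \frac{678}{169} \approx -4.0118$)
$-261 + \frac{S}{u 5 s} = -261 + \frac{1}{\left(-7\right) 5 \cdot 8} \left(- \frac{678}{169}\right) = -261 + \frac{1}{\left(-35\right) 8} \left(- \frac{678}{169}\right) = -261 + \frac{1}{-280} \left(- \frac{678}{169}\right) = -261 - - \frac{339}{23660} = -261 + \frac{339}{23660} = - \frac{6174921}{23660}$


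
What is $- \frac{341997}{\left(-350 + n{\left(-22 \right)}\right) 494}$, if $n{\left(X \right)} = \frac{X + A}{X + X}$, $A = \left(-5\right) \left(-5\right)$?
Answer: $\frac{7523934}{3804541} \approx 1.9776$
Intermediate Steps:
$A = 25$
$n{\left(X \right)} = \frac{25 + X}{2 X}$ ($n{\left(X \right)} = \frac{X + 25}{X + X} = \frac{25 + X}{2 X}$)
$- \frac{341997}{\left(-350 + n{\left(-22 \right)}\right) 494} = - \frac{341997}{\left(-350 + \frac{25 - 22}{2 \left(-22\right)}\right) 494} = - \frac{341997}{\left(-350 + \frac{1}{2} \left(- \frac{1}{22}\right) 3\right) 494} = - \frac{341997}{\left(-350 - \frac{3}{44}\right) 494} = - \frac{341997}{\left(- \frac{15403}{44}\right) 494} = - \frac{341997}{- \frac{3804541}{22}} = \left(-341997\right) \left(- \frac{22}{3804541}\right) = \frac{7523934}{3804541}$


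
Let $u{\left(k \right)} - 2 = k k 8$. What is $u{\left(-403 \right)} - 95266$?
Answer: $1204008$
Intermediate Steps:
$u{\left(k \right)} = 2 + 8 k^{2}$ ($u{\left(k \right)} = 2 + k k 8 = 2 + k^{2} \cdot 8 = 2 + 8 k^{2}$)
$u{\left(-403 \right)} - 95266 = \left(2 + 8 \left(-403\right)^{2}\right) - 95266 = \left(2 + 8 \cdot 162409\right) - 95266 = \left(2 + 1299272\right) - 95266 = 1299274 - 95266 = 1204008$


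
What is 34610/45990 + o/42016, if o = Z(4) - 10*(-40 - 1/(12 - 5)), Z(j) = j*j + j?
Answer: 73677763/96615792 ≈ 0.76258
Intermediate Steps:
Z(j) = j + j² (Z(j) = j² + j = j + j²)
o = 2950/7 (o = 4*(1 + 4) - 10*(-40 - 1/(12 - 5)) = 4*5 - 10*(-40 - 1/7) = 20 - 10*(-40 - 1*⅐) = 20 - 10*(-40 - ⅐) = 20 - 10*(-281/7) = 20 + 2810/7 = 2950/7 ≈ 421.43)
34610/45990 + o/42016 = 34610/45990 + (2950/7)/42016 = 34610*(1/45990) + (2950/7)*(1/42016) = 3461/4599 + 1475/147056 = 73677763/96615792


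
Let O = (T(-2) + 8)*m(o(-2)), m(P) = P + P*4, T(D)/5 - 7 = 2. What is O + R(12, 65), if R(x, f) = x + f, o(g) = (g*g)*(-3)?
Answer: -3103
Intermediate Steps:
T(D) = 45 (T(D) = 35 + 5*2 = 35 + 10 = 45)
o(g) = -3*g² (o(g) = g²*(-3) = -3*g²)
m(P) = 5*P (m(P) = P + 4*P = 5*P)
R(x, f) = f + x
O = -3180 (O = (45 + 8)*(5*(-3*(-2)²)) = 53*(5*(-3*4)) = 53*(5*(-12)) = 53*(-60) = -3180)
O + R(12, 65) = -3180 + (65 + 12) = -3180 + 77 = -3103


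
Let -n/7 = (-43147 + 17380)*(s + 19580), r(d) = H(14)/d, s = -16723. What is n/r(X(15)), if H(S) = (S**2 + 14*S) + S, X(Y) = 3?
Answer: 220848957/58 ≈ 3.8077e+6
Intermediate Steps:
H(S) = S**2 + 15*S
r(d) = 406/d (r(d) = (14*(15 + 14))/d = (14*29)/d = 406/d)
n = 515314233 (n = -7*(-43147 + 17380)*(-16723 + 19580) = -(-180369)*2857 = -7*(-73616319) = 515314233)
n/r(X(15)) = 515314233/((406/3)) = 515314233/((406*(1/3))) = 515314233/(406/3) = 515314233*(3/406) = 220848957/58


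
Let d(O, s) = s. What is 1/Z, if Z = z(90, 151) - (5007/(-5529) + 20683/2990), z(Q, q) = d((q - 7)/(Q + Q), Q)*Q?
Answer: 423890/3430960657 ≈ 0.00012355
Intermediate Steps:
z(Q, q) = Q² (z(Q, q) = Q*Q = Q²)
Z = 3430960657/423890 (Z = 90² - (5007/(-5529) + 20683/2990) = 8100 - (5007*(-1/5529) + 20683*(1/2990)) = 8100 - (-1669/1843 + 1591/230) = 8100 - 1*2548343/423890 = 8100 - 2548343/423890 = 3430960657/423890 ≈ 8094.0)
1/Z = 1/(3430960657/423890) = 423890/3430960657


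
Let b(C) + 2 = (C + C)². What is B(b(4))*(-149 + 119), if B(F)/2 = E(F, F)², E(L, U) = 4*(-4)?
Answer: -15360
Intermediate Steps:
E(L, U) = -16
b(C) = -2 + 4*C² (b(C) = -2 + (C + C)² = -2 + (2*C)² = -2 + 4*C²)
B(F) = 512 (B(F) = 2*(-16)² = 2*256 = 512)
B(b(4))*(-149 + 119) = 512*(-149 + 119) = 512*(-30) = -15360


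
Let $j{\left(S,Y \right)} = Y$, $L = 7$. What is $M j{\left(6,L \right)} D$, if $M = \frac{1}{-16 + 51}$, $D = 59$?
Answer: $\frac{59}{5} \approx 11.8$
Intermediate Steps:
$M = \frac{1}{35} \approx 0.028571$
$M j{\left(6,L \right)} D = \frac{1}{35} \cdot 7 \cdot 59 = \frac{1}{5} \cdot 59 = \frac{59}{5}$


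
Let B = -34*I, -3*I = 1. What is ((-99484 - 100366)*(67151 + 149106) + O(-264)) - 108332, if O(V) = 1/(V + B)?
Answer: -32760054894759/758 ≈ -4.3219e+10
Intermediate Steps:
I = -⅓ (I = -⅓*1 = -⅓ ≈ -0.33333)
B = 34/3 (B = -34*(-⅓) = 34/3 ≈ 11.333)
O(V) = 1/(34/3 + V) (O(V) = 1/(V + 34/3) = 1/(34/3 + V))
((-99484 - 100366)*(67151 + 149106) + O(-264)) - 108332 = ((-99484 - 100366)*(67151 + 149106) + 3/(34 + 3*(-264))) - 108332 = (-199850*216257 + 3/(34 - 792)) - 108332 = (-43218961450 + 3/(-758)) - 108332 = (-43218961450 + 3*(-1/758)) - 108332 = (-43218961450 - 3/758) - 108332 = -32759972779103/758 - 108332 = -32760054894759/758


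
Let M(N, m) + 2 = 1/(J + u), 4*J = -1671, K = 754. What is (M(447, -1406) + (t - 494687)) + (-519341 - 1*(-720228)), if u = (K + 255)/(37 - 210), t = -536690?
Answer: -243432985240/293119 ≈ -8.3049e+5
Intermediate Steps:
J = -1671/4 (J = (1/4)*(-1671) = -1671/4 ≈ -417.75)
u = -1009/173 (u = (754 + 255)/(37 - 210) = 1009/(-173) = 1009*(-1/173) = -1009/173 ≈ -5.8324)
M(N, m) = -586930/293119 (M(N, m) = -2 + 1/(-1671/4 - 1009/173) = -2 + 1/(-293119/692) = -2 - 692/293119 = -586930/293119)
(M(447, -1406) + (t - 494687)) + (-519341 - 1*(-720228)) = (-586930/293119 + (-536690 - 494687)) + (-519341 - 1*(-720228)) = (-586930/293119 - 1031377) + (-519341 + 720228) = -302316781793/293119 + 200887 = -243432985240/293119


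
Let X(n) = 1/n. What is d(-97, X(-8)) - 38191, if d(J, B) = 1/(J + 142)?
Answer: -1718594/45 ≈ -38191.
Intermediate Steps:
d(J, B) = 1/(142 + J)
d(-97, X(-8)) - 38191 = 1/(142 - 97) - 38191 = 1/45 - 38191 = -1718594/45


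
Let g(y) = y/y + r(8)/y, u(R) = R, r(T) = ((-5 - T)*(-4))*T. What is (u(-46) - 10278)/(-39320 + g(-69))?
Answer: 712356/2713427 ≈ 0.26253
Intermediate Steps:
r(T) = T*(20 + 4*T) (r(T) = (20 + 4*T)*T = T*(20 + 4*T))
g(y) = 1 + 416/y (g(y) = y/y + (4*8*(5 + 8))/y = 1 + (4*8*13)/y = 1 + 416/y)
(u(-46) - 10278)/(-39320 + g(-69)) = (-46 - 10278)/(-39320 + (416 - 69)/(-69)) = -10324/(-39320 - 1/69*347) = -10324/(-39320 - 347/69) = -10324/(-2713427/69) = -10324*(-69/2713427) = 712356/2713427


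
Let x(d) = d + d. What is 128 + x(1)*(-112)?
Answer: -96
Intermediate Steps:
x(d) = 2*d
128 + x(1)*(-112) = 128 + (2*1)*(-112) = 128 + 2*(-112) = 128 - 224 = -96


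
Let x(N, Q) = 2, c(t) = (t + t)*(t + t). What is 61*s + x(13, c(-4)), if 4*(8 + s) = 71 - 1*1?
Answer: 1163/2 ≈ 581.50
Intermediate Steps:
c(t) = 4*t² (c(t) = (2*t)*(2*t) = 4*t²)
s = 19/2 (s = -8 + (71 - 1*1)/4 = -8 + (71 - 1)/4 = -8 + (¼)*70 = -8 + 35/2 = 19/2 ≈ 9.5000)
61*s + x(13, c(-4)) = 61*(19/2) + 2 = 1159/2 + 2 = 1163/2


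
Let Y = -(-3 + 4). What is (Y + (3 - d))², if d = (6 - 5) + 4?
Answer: 9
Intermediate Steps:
d = 5 (d = 1 + 4 = 5)
Y = -1 (Y = -1*1 = -1)
(Y + (3 - d))² = (-1 + (3 - 1*5))² = (-1 + (3 - 5))² = (-1 - 2)² = (-3)² = 9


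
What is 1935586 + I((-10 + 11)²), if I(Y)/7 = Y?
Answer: 1935593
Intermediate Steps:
I(Y) = 7*Y
1935586 + I((-10 + 11)²) = 1935586 + 7*(-10 + 11)² = 1935586 + 7*1² = 1935586 + 7*1 = 1935586 + 7 = 1935593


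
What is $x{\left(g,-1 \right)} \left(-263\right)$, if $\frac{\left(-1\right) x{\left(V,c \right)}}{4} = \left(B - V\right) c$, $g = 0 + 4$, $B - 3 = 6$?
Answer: $-5260$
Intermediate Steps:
$B = 9$ ($B = 3 + 6 = 9$)
$g = 4$
$x{\left(V,c \right)} = - 4 c \left(9 - V\right)$ ($x{\left(V,c \right)} = - 4 \left(9 - V\right) c = - 4 c \left(9 - V\right)$)
$x{\left(g,-1 \right)} \left(-263\right) = 4 \left(-1\right) \left(-9 + 4\right) \left(-263\right) = 4 \left(-1\right) \left(-5\right) \left(-263\right) = 20 \left(-263\right) = -5260$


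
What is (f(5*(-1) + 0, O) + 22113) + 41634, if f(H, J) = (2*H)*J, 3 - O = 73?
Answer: 64447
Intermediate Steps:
O = -70 (O = 3 - 1*73 = 3 - 73 = -70)
f(H, J) = 2*H*J
(f(5*(-1) + 0, O) + 22113) + 41634 = (2*(5*(-1) + 0)*(-70) + 22113) + 41634 = (2*(-5 + 0)*(-70) + 22113) + 41634 = (2*(-5)*(-70) + 22113) + 41634 = (700 + 22113) + 41634 = 22813 + 41634 = 64447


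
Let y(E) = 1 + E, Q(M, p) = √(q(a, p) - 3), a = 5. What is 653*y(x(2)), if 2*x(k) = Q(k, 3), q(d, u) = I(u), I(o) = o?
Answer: 653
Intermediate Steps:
q(d, u) = u
Q(M, p) = √(-3 + p) (Q(M, p) = √(p - 3) = √(-3 + p))
x(k) = 0 (x(k) = √(-3 + 3)/2 = √0/2 = (½)*0 = 0)
653*y(x(2)) = 653*(1 + 0) = 653*1 = 653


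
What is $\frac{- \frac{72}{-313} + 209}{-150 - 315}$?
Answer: $- \frac{65489}{145545} \approx -0.44996$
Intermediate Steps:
$\frac{- \frac{72}{-313} + 209}{-150 - 315} = \frac{\left(-72\right) \left(- \frac{1}{313}\right) + 209}{-465} = \left(\frac{72}{313} + 209\right) \left(- \frac{1}{465}\right) = \frac{65489}{313} \left(- \frac{1}{465}\right) = - \frac{65489}{145545}$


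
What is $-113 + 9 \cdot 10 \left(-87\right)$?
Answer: $-7943$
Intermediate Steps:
$-113 + 9 \cdot 10 \left(-87\right) = -113 + 90 \left(-87\right) = -113 - 7830 = -7943$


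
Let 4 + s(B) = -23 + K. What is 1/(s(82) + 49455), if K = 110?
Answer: 1/49538 ≈ 2.0187e-5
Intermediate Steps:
s(B) = 83 (s(B) = -4 + (-23 + 110) = -4 + 87 = 83)
1/(s(82) + 49455) = 1/(83 + 49455) = 1/49538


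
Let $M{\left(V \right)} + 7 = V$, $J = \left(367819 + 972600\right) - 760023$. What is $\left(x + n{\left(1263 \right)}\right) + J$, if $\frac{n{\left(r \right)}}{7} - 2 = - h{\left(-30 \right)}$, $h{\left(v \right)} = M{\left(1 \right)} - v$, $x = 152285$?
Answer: $732527$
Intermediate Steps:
$J = 580396$ ($J = 1340419 - 760023 = 580396$)
$M{\left(V \right)} = -7 + V$
$h{\left(v \right)} = -6 - v$ ($h{\left(v \right)} = \left(-7 + 1\right) - v = -6 - v$)
$n{\left(r \right)} = -154$ ($n{\left(r \right)} = 14 + 7 \left(- (-6 - -30)\right) = 14 + 7 \left(- (-6 + 30)\right) = 14 + 7 \left(\left(-1\right) 24\right) = 14 + 7 \left(-24\right) = 14 - 168 = -154$)
$\left(x + n{\left(1263 \right)}\right) + J = \left(152285 - 154\right) + 580396 = 152131 + 580396 = 732527$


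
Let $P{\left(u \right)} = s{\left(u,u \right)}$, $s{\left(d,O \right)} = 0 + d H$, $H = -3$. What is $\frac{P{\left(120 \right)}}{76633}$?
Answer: $- \frac{360}{76633} \approx -0.0046977$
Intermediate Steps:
$s{\left(d,O \right)} = - 3 d$ ($s{\left(d,O \right)} = 0 + d \left(-3\right) = 0 - 3 d = - 3 d$)
$P{\left(u \right)} = - 3 u$
$\frac{P{\left(120 \right)}}{76633} = \frac{\left(-3\right) 120}{76633} = \left(-360\right) \frac{1}{76633} = - \frac{360}{76633}$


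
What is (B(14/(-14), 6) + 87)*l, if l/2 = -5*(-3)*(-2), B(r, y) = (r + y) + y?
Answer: -5880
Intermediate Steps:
B(r, y) = r + 2*y
l = -60 (l = 2*(-5*(-3)*(-2)) = 2*(15*(-2)) = 2*(-30) = -60)
(B(14/(-14), 6) + 87)*l = ((14/(-14) + 2*6) + 87)*(-60) = ((14*(-1/14) + 12) + 87)*(-60) = ((-1 + 12) + 87)*(-60) = (11 + 87)*(-60) = 98*(-60) = -5880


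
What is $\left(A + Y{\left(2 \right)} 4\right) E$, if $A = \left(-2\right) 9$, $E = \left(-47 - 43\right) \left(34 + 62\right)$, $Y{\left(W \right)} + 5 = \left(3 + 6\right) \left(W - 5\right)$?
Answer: $1261440$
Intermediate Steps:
$Y{\left(W \right)} = -50 + 9 W$ ($Y{\left(W \right)} = -5 + \left(3 + 6\right) \left(W - 5\right) = -5 + 9 \left(-5 + W\right) = -5 + \left(-45 + 9 W\right) = -50 + 9 W$)
$E = -8640$ ($E = \left(-90\right) 96 = -8640$)
$A = -18$
$\left(A + Y{\left(2 \right)} 4\right) E = \left(-18 + \left(-50 + 9 \cdot 2\right) 4\right) \left(-8640\right) = \left(-18 + \left(-50 + 18\right) 4\right) \left(-8640\right) = \left(-18 - 128\right) \left(-8640\right) = \left(-146\right) \left(-8640\right) = 1261440$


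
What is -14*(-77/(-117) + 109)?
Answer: -179620/117 ≈ -1535.2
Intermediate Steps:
-14*(-77/(-117) + 109) = -14*(-77*(-1/117) + 109) = -14*(77/117 + 109) = -14*12830/117 = -179620/117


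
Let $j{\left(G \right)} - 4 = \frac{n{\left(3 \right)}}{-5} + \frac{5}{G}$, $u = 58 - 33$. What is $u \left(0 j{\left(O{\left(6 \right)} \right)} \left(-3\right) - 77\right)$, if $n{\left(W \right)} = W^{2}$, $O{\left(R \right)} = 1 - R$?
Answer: $-1925$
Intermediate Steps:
$u = 25$
$j{\left(G \right)} = \frac{11}{5} + \frac{5}{G}$ ($j{\left(G \right)} = 4 + \left(\frac{3^{2}}{-5} + \frac{5}{G}\right) = 4 + \left(9 \left(- \frac{1}{5}\right) + \frac{5}{G}\right) = 4 - \left(\frac{9}{5} - \frac{5}{G}\right) = \frac{11}{5} + \frac{5}{G}$)
$u \left(0 j{\left(O{\left(6 \right)} \right)} \left(-3\right) - 77\right) = 25 \left(0 \left(\frac{11}{5} + \frac{5}{1 - 6}\right) \left(-3\right) - 77\right) = 25 \left(0 \left(\frac{11}{5} + \frac{5}{-5}\right) \left(-3\right) - 77\right) = 25 \left(0 \left(\frac{11}{5} + 5 \left(- \frac{1}{5}\right)\right) \left(-3\right) - 77\right) = 25 \left(0 \left(\frac{11}{5} - 1\right) \left(-3\right) - 77\right) = 25 \left(0 \cdot \frac{6}{5} \left(-3\right) - 77\right) = 25 \left(0 \left(-3\right) - 77\right) = 25 \left(0 - 77\right) = 25 \left(-77\right) = -1925$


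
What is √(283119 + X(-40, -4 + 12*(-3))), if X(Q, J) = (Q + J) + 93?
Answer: 2*√70783 ≈ 532.10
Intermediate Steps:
X(Q, J) = 93 + J + Q (X(Q, J) = (J + Q) + 93 = 93 + J + Q)
√(283119 + X(-40, -4 + 12*(-3))) = √(283119 + (93 + (-4 + 12*(-3)) - 40)) = √(283119 + (93 + (-4 - 36) - 40)) = √(283119 + (93 - 40 - 40)) = √(283119 + 13) = √283132 = 2*√70783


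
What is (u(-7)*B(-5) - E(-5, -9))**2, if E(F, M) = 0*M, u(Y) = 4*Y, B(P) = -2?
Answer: 3136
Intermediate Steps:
E(F, M) = 0
(u(-7)*B(-5) - E(-5, -9))**2 = ((4*(-7))*(-2) - 1*0)**2 = (-28*(-2) + 0)**2 = (56 + 0)**2 = 56**2 = 3136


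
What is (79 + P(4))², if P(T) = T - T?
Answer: 6241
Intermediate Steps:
P(T) = 0
(79 + P(4))² = (79 + 0)² = 79² = 6241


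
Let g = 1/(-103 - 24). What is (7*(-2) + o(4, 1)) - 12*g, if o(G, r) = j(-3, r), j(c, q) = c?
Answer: -2147/127 ≈ -16.906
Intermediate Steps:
o(G, r) = -3
g = -1/127 (g = 1/(-127) = -1/127 ≈ -0.0078740)
(7*(-2) + o(4, 1)) - 12*g = (7*(-2) - 3) - 12*(-1/127) = (-14 - 3) + 12/127 = -17 + 12/127 = -2147/127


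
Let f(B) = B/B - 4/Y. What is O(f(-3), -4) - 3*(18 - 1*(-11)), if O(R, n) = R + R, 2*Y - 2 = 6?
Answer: -87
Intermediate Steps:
Y = 4 (Y = 1 + (1/2)*6 = 1 + 3 = 4)
f(B) = 0 (f(B) = B/B - 4/4 = 1 - 4*1/4 = 1 - 1 = 0)
O(R, n) = 2*R
O(f(-3), -4) - 3*(18 - 1*(-11)) = 2*0 - 3*(18 - 1*(-11)) = 0 - 3*(18 + 11) = 0 - 3*29 = 0 - 87 = -87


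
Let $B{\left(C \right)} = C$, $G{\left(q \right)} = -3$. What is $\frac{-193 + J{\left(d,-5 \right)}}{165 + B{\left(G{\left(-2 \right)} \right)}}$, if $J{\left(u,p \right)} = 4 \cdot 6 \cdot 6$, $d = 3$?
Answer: $- \frac{49}{162} \approx -0.30247$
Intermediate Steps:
$J{\left(u,p \right)} = 144$ ($J{\left(u,p \right)} = 24 \cdot 6 = 144$)
$\frac{-193 + J{\left(d,-5 \right)}}{165 + B{\left(G{\left(-2 \right)} \right)}} = \frac{-193 + 144}{165 - 3} = - \frac{49}{162}$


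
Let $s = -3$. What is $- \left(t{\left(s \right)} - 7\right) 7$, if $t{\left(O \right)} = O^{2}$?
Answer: $-14$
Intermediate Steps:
$- \left(t{\left(s \right)} - 7\right) 7 = - \left(\left(-3\right)^{2} - 7\right) 7 = - \left(9 - 7\right) 7 = - 2 \cdot 7 = \left(-1\right) 14 = -14$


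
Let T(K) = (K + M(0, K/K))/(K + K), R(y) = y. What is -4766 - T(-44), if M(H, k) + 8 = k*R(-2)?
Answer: -209731/44 ≈ -4766.6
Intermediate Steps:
M(H, k) = -8 - 2*k (M(H, k) = -8 + k*(-2) = -8 - 2*k)
T(K) = (-10 + K)/(2*K) (T(K) = (K + (-8 - 2*K/K))/(K + K) = (K + (-8 - 2*1))/((2*K)) = (K + (-8 - 2))*(1/(2*K)) = (K - 10)*(1/(2*K)) = (-10 + K)*(1/(2*K)) = (-10 + K)/(2*K))
-4766 - T(-44) = -4766 - (-10 - 44)/(2*(-44)) = -4766 - (-1)*(-54)/(2*44) = -4766 - 1*27/44 = -4766 - 27/44 = -209731/44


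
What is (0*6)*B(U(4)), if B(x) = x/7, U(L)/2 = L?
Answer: 0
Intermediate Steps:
U(L) = 2*L
B(x) = x/7 (B(x) = x*(⅐) = x/7)
(0*6)*B(U(4)) = (0*6)*((2*4)/7) = 0*((⅐)*8) = 0*(8/7) = 0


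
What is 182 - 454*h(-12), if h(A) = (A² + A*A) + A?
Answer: -125122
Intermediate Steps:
h(A) = A + 2*A² (h(A) = (A² + A²) + A = 2*A² + A = A + 2*A²)
182 - 454*h(-12) = 182 - (-5448)*(1 + 2*(-12)) = 182 - (-5448)*(1 - 24) = 182 - (-5448)*(-23) = 182 - 454*276 = 182 - 125304 = -125122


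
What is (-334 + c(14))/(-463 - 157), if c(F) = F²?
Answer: 69/310 ≈ 0.22258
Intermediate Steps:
(-334 + c(14))/(-463 - 157) = (-334 + 14²)/(-463 - 157) = (-334 + 196)/(-620) = -138*(-1/620) = 69/310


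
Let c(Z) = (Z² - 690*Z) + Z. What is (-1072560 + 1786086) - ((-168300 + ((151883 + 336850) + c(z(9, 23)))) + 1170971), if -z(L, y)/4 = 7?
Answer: -797954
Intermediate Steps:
z(L, y) = -28 (z(L, y) = -4*7 = -28)
c(Z) = Z² - 689*Z
(-1072560 + 1786086) - ((-168300 + ((151883 + 336850) + c(z(9, 23)))) + 1170971) = (-1072560 + 1786086) - ((-168300 + ((151883 + 336850) - 28*(-689 - 28))) + 1170971) = 713526 - ((-168300 + (488733 - 28*(-717))) + 1170971) = 713526 - ((-168300 + (488733 + 20076)) + 1170971) = 713526 - ((-168300 + 508809) + 1170971) = 713526 - (340509 + 1170971) = 713526 - 1*1511480 = 713526 - 1511480 = -797954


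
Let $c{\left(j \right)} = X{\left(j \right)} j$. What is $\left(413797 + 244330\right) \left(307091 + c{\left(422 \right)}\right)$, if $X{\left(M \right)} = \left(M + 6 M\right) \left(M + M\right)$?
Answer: $692630863129101$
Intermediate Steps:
$X{\left(M \right)} = 14 M^{2}$ ($X{\left(M \right)} = 7 M 2 M = 14 M^{2}$)
$c{\left(j \right)} = 14 j^{3}$ ($c{\left(j \right)} = 14 j^{2} j = 14 j^{3}$)
$\left(413797 + 244330\right) \left(307091 + c{\left(422 \right)}\right) = \left(413797 + 244330\right) \left(307091 + 14 \cdot 422^{3}\right) = 658127 \left(307091 + 14 \cdot 75151448\right) = 658127 \left(307091 + 1052120272\right) = 658127 \cdot 1052427363 = 692630863129101$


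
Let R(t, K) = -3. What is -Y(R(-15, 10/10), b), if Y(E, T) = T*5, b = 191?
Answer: -955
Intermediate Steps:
Y(E, T) = 5*T
-Y(R(-15, 10/10), b) = -5*191 = -1*955 = -955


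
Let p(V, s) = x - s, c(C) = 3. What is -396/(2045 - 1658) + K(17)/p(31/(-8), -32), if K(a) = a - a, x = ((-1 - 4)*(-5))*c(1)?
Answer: -44/43 ≈ -1.0233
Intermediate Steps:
x = 75 (x = ((-1 - 4)*(-5))*3 = -5*(-5)*3 = 25*3 = 75)
K(a) = 0
p(V, s) = 75 - s
-396/(2045 - 1658) + K(17)/p(31/(-8), -32) = -396/(2045 - 1658) + 0/(75 - 1*(-32)) = -396/387 + 0/(75 + 32) = -396*1/387 + 0/107 = -44/43 + 0*(1/107) = -44/43 + 0 = -44/43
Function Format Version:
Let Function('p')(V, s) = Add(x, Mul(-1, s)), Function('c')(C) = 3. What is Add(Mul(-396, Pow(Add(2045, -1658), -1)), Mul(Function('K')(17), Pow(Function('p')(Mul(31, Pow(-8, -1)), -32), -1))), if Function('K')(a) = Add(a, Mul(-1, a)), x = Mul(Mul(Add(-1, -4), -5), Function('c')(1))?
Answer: Rational(-44, 43) ≈ -1.0233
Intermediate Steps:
x = 75 (x = Mul(Mul(Add(-1, -4), -5), 3) = Mul(Mul(-5, -5), 3) = Mul(25, 3) = 75)
Function('K')(a) = 0
Function('p')(V, s) = Add(75, Mul(-1, s))
Add(Mul(-396, Pow(Add(2045, -1658), -1)), Mul(Function('K')(17), Pow(Function('p')(Mul(31, Pow(-8, -1)), -32), -1))) = Add(Mul(-396, Pow(Add(2045, -1658), -1)), Mul(0, Pow(Add(75, Mul(-1, -32)), -1))) = Add(Mul(-396, Pow(387, -1)), Mul(0, Pow(Add(75, 32), -1))) = Add(Mul(-396, Rational(1, 387)), Mul(0, Pow(107, -1))) = Add(Rational(-44, 43), Mul(0, Rational(1, 107))) = Add(Rational(-44, 43), 0) = Rational(-44, 43)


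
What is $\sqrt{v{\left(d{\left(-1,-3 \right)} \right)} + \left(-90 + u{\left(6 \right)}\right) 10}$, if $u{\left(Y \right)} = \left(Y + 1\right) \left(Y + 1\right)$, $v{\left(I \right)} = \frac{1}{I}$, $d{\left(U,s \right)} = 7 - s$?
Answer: $\frac{i \sqrt{40990}}{10} \approx 20.246 i$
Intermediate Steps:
$u{\left(Y \right)} = \left(1 + Y\right)^{2}$ ($u{\left(Y \right)} = \left(1 + Y\right) \left(1 + Y\right) = \left(1 + Y\right)^{2}$)
$\sqrt{v{\left(d{\left(-1,-3 \right)} \right)} + \left(-90 + u{\left(6 \right)}\right) 10} = \sqrt{\frac{1}{7 - -3} + \left(-90 + \left(1 + 6\right)^{2}\right) 10} = \sqrt{\frac{1}{7 + 3} + \left(-90 + 7^{2}\right) 10} = \sqrt{\frac{1}{10} + \left(-90 + 49\right) 10} = \sqrt{\frac{1}{10} - 410} = \sqrt{- \frac{4099}{10}} = \frac{i \sqrt{40990}}{10}$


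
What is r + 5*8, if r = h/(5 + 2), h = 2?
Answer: 282/7 ≈ 40.286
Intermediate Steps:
r = 2/7 (r = 2/(5 + 2) = 2/7 ≈ 0.28571)
r + 5*8 = 2/7 + 5*8 = 2/7 + 40 = 282/7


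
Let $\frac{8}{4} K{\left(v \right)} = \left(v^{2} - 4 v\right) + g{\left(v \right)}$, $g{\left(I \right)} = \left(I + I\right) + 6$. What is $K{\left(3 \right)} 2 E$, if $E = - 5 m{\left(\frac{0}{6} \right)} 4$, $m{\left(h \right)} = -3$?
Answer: $540$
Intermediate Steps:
$E = 60$ ($E = \left(-5\right) \left(-3\right) 4 = 15 \cdot 4 = 60$)
$g{\left(I \right)} = 6 + 2 I$ ($g{\left(I \right)} = 2 I + 6 = 6 + 2 I$)
$K{\left(v \right)} = 3 + \frac{v^{2}}{2} - v$ ($K{\left(v \right)} = \frac{\left(v^{2} - 4 v\right) + \left(6 + 2 v\right)}{2} = \frac{6 + v^{2} - 2 v}{2} = 3 + \frac{v^{2}}{2} - v$)
$K{\left(3 \right)} 2 E = \left(3 + \frac{3^{2}}{2} - 3\right) 2 \cdot 60 = \left(3 + \frac{1}{2} \cdot 9 - 3\right) 2 \cdot 60 = \left(3 + \frac{9}{2} - 3\right) 2 \cdot 60 = \frac{9}{2} \cdot 2 \cdot 60 = 9 \cdot 60 = 540$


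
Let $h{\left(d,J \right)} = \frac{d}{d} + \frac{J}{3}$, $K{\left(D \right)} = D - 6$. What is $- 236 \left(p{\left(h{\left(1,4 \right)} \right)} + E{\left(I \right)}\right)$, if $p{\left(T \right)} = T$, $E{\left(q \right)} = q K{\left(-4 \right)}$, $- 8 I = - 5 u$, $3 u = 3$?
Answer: $\frac{2773}{3} \approx 924.33$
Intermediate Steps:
$K{\left(D \right)} = -6 + D$ ($K{\left(D \right)} = D - 6 = -6 + D$)
$u = 1$ ($u = \frac{1}{3} \cdot 3 = 1$)
$h{\left(d,J \right)} = 1 + \frac{J}{3}$ ($h{\left(d,J \right)} = 1 + J \frac{1}{3} = 1 + \frac{J}{3}$)
$I = \frac{5}{8}$ ($I = - \frac{\left(-5\right) 1}{8} = \left(- \frac{1}{8}\right) \left(-5\right) = \frac{5}{8} \approx 0.625$)
$E{\left(q \right)} = - 10 q$ ($E{\left(q \right)} = q \left(-6 - 4\right) = q \left(-10\right) = - 10 q$)
$- 236 \left(p{\left(h{\left(1,4 \right)} \right)} + E{\left(I \right)}\right) = - 236 \left(\left(1 + \frac{1}{3} \cdot 4\right) - \frac{25}{4}\right) = - 236 \left(\left(1 + \frac{4}{3}\right) - \frac{25}{4}\right) = - 236 \left(\frac{7}{3} - \frac{25}{4}\right) = \left(-236\right) \left(- \frac{47}{12}\right) = \frac{2773}{3}$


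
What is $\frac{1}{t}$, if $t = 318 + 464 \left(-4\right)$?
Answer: $- \frac{1}{1538} \approx -0.0006502$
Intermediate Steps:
$t = -1538$ ($t = 318 - 1856 = -1538$)
$\frac{1}{t} = \frac{1}{-1538} = - \frac{1}{1538}$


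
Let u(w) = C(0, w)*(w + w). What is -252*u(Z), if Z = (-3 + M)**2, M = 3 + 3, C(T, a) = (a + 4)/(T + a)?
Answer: -6552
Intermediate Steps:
C(T, a) = (4 + a)/(T + a)
M = 6
Z = 9 (Z = (-3 + 6)**2 = 3**2 = 9)
u(w) = 8 + 2*w (u(w) = ((4 + w)/(0 + w))*(w + w) = ((4 + w)/w)*(2*w) = 8 + 2*w)
-252*u(Z) = -252*(8 + 2*9) = -252*(8 + 18) = -252*26 = -6552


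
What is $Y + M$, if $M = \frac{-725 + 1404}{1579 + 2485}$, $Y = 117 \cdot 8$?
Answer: $\frac{3804583}{4064} \approx 936.17$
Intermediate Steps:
$Y = 936$
$M = \frac{679}{4064} \approx 0.16708$
$Y + M = 936 + \frac{679}{4064} = \frac{3804583}{4064}$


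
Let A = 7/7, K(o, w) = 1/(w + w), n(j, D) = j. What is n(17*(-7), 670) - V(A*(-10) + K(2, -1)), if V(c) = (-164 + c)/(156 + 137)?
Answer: -69385/586 ≈ -118.40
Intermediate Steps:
K(o, w) = 1/(2*w)
A = 1 (A = 7*(⅐) = 1)
V(c) = -164/293 + c/293 (V(c) = (-164 + c)/293 = (-164 + c)*(1/293) = -164/293 + c/293)
n(17*(-7), 670) - V(A*(-10) + K(2, -1)) = 17*(-7) - (-164/293 + (1*(-10) + (½)/(-1))/293) = -119 - (-164/293 + (-10 + (½)*(-1))/293) = -119 - (-164/293 + (-10 - ½)/293) = -119 - (-164/293 + (1/293)*(-21/2)) = -119 - (-164/293 - 21/586) = -119 - 1*(-349/586) = -119 + 349/586 = -69385/586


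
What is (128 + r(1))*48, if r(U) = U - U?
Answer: 6144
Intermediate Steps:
r(U) = 0
(128 + r(1))*48 = (128 + 0)*48 = 128*48 = 6144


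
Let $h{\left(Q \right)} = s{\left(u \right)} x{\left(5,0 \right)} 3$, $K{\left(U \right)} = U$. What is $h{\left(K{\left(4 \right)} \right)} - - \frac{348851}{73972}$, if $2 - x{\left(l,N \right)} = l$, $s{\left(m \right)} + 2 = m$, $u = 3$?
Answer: $- \frac{316897}{73972} \approx -4.284$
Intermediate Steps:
$s{\left(m \right)} = -2 + m$
$x{\left(l,N \right)} = 2 - l$
$h{\left(Q \right)} = -9$ ($h{\left(Q \right)} = \left(-2 + 3\right) \left(2 - 5\right) 3 = 1 \left(2 - 5\right) 3 = 1 \left(-3\right) 3 = \left(-3\right) 3 = -9$)
$h{\left(K{\left(4 \right)} \right)} - - \frac{348851}{73972} = -9 - - \frac{348851}{73972} = -9 + \frac{348851}{73972} = - \frac{316897}{73972}$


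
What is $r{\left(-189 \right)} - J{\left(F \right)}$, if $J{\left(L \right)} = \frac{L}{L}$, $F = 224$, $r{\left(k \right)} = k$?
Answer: $-190$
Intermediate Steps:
$J{\left(L \right)} = 1$
$r{\left(-189 \right)} - J{\left(F \right)} = -189 - 1 = -190$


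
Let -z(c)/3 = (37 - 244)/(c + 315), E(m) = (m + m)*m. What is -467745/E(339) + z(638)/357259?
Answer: -2307999724757/1134113134686 ≈ -2.0351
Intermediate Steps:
E(m) = 2*m² (E(m) = (2*m)*m = 2*m²)
z(c) = 621/(315 + c) (z(c) = -3*(37 - 244)/(c + 315) = -(-621)/(315 + c) = 621/(315 + c))
-467745/E(339) + z(638)/357259 = -467745/(2*339²) + (621/(315 + 638))/357259 = -467745/(2*114921) + (621/953)*(1/357259) = -467745/229842 + (621*(1/953))*(1/357259) = -467745*1/229842 + (621/953)*(1/357259) = -155915/76614 + 27/14802949 = -2307999724757/1134113134686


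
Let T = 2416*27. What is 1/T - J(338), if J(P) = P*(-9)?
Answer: 198435745/65232 ≈ 3042.0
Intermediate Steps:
T = 65232
J(P) = -9*P
1/T - J(338) = 1/65232 - (-9)*338 = 1/65232 - 1*(-3042) = 1/65232 + 3042 = 198435745/65232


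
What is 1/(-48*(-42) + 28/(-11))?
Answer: 11/22148 ≈ 0.00049666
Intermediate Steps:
1/(-48*(-42) + 28/(-11)) = 1/(2016 + 28*(-1/11)) = 1/(2016 - 28/11) = 1/(22148/11) = 11/22148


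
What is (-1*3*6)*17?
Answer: -306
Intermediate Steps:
(-1*3*6)*17 = -3*6*17 = -18*17 = -306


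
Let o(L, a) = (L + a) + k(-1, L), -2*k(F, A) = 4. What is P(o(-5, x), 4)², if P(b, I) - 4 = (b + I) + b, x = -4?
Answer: 196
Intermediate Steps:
k(F, A) = -2 (k(F, A) = -½*4 = -2)
o(L, a) = -2 + L + a (o(L, a) = (L + a) - 2 = -2 + L + a)
P(b, I) = 4 + I + 2*b (P(b, I) = 4 + ((b + I) + b) = 4 + ((I + b) + b) = 4 + (I + 2*b) = 4 + I + 2*b)
P(o(-5, x), 4)² = (4 + 4 + 2*(-2 - 5 - 4))² = (4 + 4 + 2*(-11))² = (4 + 4 - 22)² = (-14)² = 196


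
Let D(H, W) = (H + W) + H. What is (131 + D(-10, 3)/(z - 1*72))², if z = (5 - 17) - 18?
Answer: 619369/36 ≈ 17205.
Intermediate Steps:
D(H, W) = W + 2*H
z = -30 (z = -12 - 18 = -30)
(131 + D(-10, 3)/(z - 1*72))² = (131 + (3 + 2*(-10))/(-30 - 1*72))² = (131 + (3 - 20)/(-30 - 72))² = (131 - 17/(-102))² = (131 - 17*(-1/102))² = (131 + ⅙)² = (787/6)² = 619369/36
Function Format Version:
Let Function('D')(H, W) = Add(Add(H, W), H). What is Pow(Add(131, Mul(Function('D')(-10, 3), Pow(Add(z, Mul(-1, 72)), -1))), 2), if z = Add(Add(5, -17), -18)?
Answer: Rational(619369, 36) ≈ 17205.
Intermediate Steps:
Function('D')(H, W) = Add(W, Mul(2, H))
z = -30 (z = Add(-12, -18) = -30)
Pow(Add(131, Mul(Function('D')(-10, 3), Pow(Add(z, Mul(-1, 72)), -1))), 2) = Pow(Add(131, Mul(Add(3, Mul(2, -10)), Pow(Add(-30, Mul(-1, 72)), -1))), 2) = Pow(Add(131, Mul(Add(3, -20), Pow(Add(-30, -72), -1))), 2) = Pow(Add(131, Mul(-17, Pow(-102, -1))), 2) = Pow(Add(131, Mul(-17, Rational(-1, 102))), 2) = Pow(Add(131, Rational(1, 6)), 2) = Pow(Rational(787, 6), 2) = Rational(619369, 36)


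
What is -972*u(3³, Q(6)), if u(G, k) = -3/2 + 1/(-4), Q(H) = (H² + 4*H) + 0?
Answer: 1701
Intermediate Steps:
Q(H) = H² + 4*H
u(G, k) = -7/4 (u(G, k) = -3*½ + 1*(-¼) = -3/2 - ¼ = -7/4)
-972*u(3³, Q(6)) = -972*(-7/4) = 1701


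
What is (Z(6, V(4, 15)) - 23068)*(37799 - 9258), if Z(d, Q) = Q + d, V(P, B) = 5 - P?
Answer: -658184001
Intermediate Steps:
(Z(6, V(4, 15)) - 23068)*(37799 - 9258) = (((5 - 1*4) + 6) - 23068)*(37799 - 9258) = (((5 - 4) + 6) - 23068)*28541 = ((1 + 6) - 23068)*28541 = (7 - 23068)*28541 = -23061*28541 = -658184001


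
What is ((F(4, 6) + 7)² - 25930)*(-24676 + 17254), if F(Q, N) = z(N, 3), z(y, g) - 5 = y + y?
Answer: 188177388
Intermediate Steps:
z(y, g) = 5 + 2*y (z(y, g) = 5 + (y + y) = 5 + 2*y)
F(Q, N) = 5 + 2*N
((F(4, 6) + 7)² - 25930)*(-24676 + 17254) = (((5 + 2*6) + 7)² - 25930)*(-24676 + 17254) = (((5 + 12) + 7)² - 25930)*(-7422) = ((17 + 7)² - 25930)*(-7422) = (24² - 25930)*(-7422) = (576 - 25930)*(-7422) = -25354*(-7422) = 188177388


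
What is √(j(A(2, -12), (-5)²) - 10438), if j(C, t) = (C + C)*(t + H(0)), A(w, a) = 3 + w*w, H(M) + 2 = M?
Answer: 6*I*√281 ≈ 100.58*I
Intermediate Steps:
H(M) = -2 + M
A(w, a) = 3 + w²
j(C, t) = 2*C*(-2 + t) (j(C, t) = (C + C)*(t + (-2 + 0)) = (2*C)*(t - 2) = (2*C)*(-2 + t) = 2*C*(-2 + t))
√(j(A(2, -12), (-5)²) - 10438) = √(2*(3 + 2²)*(-2 + (-5)²) - 10438) = √(2*(3 + 4)*(-2 + 25) - 10438) = √(2*7*23 - 10438) = √(322 - 10438) = √(-10116) = 6*I*√281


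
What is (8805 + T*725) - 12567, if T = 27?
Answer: 15813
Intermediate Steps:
(8805 + T*725) - 12567 = (8805 + 27*725) - 12567 = (8805 + 19575) - 12567 = 28380 - 12567 = 15813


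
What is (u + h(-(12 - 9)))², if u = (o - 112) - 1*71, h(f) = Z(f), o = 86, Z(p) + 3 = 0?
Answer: 10000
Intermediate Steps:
Z(p) = -3 (Z(p) = -3 + 0 = -3)
h(f) = -3
u = -97 (u = (86 - 112) - 1*71 = -26 - 71 = -97)
(u + h(-(12 - 9)))² = (-97 - 3)² = (-100)² = 10000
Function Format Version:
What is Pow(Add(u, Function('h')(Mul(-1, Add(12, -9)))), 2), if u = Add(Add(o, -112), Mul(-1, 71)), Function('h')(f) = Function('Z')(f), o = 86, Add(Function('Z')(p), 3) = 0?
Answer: 10000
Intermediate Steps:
Function('Z')(p) = -3 (Function('Z')(p) = Add(-3, 0) = -3)
Function('h')(f) = -3
u = -97 (u = Add(Add(86, -112), Mul(-1, 71)) = Add(-26, -71) = -97)
Pow(Add(u, Function('h')(Mul(-1, Add(12, -9)))), 2) = Pow(Add(-97, -3), 2) = Pow(-100, 2) = 10000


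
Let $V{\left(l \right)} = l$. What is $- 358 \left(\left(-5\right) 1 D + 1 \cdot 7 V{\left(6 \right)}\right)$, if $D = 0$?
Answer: $-15036$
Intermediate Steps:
$- 358 \left(\left(-5\right) 1 D + 1 \cdot 7 V{\left(6 \right)}\right) = - 358 \left(\left(-5\right) 1 \cdot 0 + 1 \cdot 7 \cdot 6\right) = - 358 \left(\left(-5\right) 0 + 7 \cdot 6\right) = - 358 \left(0 + 42\right) = \left(-358\right) 42 = -15036$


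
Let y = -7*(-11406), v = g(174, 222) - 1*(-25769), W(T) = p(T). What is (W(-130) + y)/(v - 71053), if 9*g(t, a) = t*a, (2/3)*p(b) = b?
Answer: -26549/13664 ≈ -1.9430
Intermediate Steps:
p(b) = 3*b/2
g(t, a) = a*t/9 (g(t, a) = (t*a)/9 = (a*t)/9 = a*t/9)
W(T) = 3*T/2
v = 30061 (v = (1/9)*222*174 - 1*(-25769) = 4292 + 25769 = 30061)
y = 79842
(W(-130) + y)/(v - 71053) = ((3/2)*(-130) + 79842)/(30061 - 71053) = (-195 + 79842)/(-40992) = 79647*(-1/40992) = -26549/13664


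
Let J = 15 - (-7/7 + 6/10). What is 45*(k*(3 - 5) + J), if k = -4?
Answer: 1053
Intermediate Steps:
J = 77/5 (J = 15 - (-7*⅐ + 6*(⅒)) = 15 - (-1 + ⅗) = 15 - 1*(-⅖) = 15 + ⅖ = 77/5 ≈ 15.400)
45*(k*(3 - 5) + J) = 45*(-4*(3 - 5) + 77/5) = 45*(-4*(-2) + 77/5) = 45*(8 + 77/5) = 45*(117/5) = 1053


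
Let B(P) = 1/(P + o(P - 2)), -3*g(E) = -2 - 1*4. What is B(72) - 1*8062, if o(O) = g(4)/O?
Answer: -20324267/2521 ≈ -8062.0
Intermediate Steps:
g(E) = 2 (g(E) = -(-2 - 1*4)/3 = -(-2 - 4)/3 = -⅓*(-6) = 2)
o(O) = 2/O
B(P) = 1/(P + 2/(-2 + P)) (B(P) = 1/(P + 2/(P - 2)) = 1/(P + 2/(-2 + P)))
B(72) - 1*8062 = (-2 + 72)/(2 + 72*(-2 + 72)) - 1*8062 = 70/(2 + 72*70) - 8062 = 70/(2 + 5040) - 8062 = 70/5042 - 8062 = (1/5042)*70 - 8062 = 35/2521 - 8062 = -20324267/2521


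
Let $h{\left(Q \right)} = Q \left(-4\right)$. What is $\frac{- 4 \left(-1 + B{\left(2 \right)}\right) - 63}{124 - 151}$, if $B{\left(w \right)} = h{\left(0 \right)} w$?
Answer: $\frac{59}{27} \approx 2.1852$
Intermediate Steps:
$h{\left(Q \right)} = - 4 Q$
$B{\left(w \right)} = 0$ ($B{\left(w \right)} = \left(-4\right) 0 w = 0 w = 0$)
$\frac{- 4 \left(-1 + B{\left(2 \right)}\right) - 63}{124 - 151} = \frac{- 4 \left(-1 + 0\right) - 63}{124 - 151} = \frac{\left(-4\right) \left(-1\right) - 63}{-27} = \left(4 - 63\right) \left(- \frac{1}{27}\right) = \left(-59\right) \left(- \frac{1}{27}\right) = \frac{59}{27}$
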